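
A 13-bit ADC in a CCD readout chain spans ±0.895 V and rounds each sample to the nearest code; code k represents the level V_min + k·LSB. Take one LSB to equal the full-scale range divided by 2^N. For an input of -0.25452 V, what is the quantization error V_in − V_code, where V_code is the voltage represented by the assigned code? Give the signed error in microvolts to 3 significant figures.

Full-scale range = 0.895 V − (-0.895 V) = 1.79 V. LSB = 1.79 V / 2^13 ≈ 218.5 µV.
(-0.25452 − (-0.895)) / LSB = 0.64048 × 8192/1.79 = 2931.1800. Nearest integer: k = 2931.
V_code = V_min + k × range/2^13 = -0.895 + 2931 × 1.79/8192 = -0.2545593262 V.
e = -0.25452 − (-0.2545593262) = +39.3 µV.

+39.3 µV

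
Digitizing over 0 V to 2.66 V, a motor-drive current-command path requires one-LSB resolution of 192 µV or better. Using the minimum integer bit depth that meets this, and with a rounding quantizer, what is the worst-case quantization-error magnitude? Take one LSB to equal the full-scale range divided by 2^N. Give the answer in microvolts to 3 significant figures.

Full-scale range = 2.66 V.
Required number of levels: 2.66/192 µV = 13854; smallest N with 2^N ≥ that is 14.
LSB = 2.66 V / 2^14 = 162.35 µV.
Max error for round-to-nearest is LSB/2 = 81.2 µV.

81.2 µV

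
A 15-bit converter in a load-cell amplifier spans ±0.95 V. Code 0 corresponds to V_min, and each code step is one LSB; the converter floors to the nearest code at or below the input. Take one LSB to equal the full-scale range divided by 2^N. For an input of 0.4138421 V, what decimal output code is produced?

23521

Full-scale range = 0.95 V − (-0.95 V) = 1.9 V. LSB = 1.9 V / 2^15 ≈ 57.98 µV.
(V_in − V_min) × 2^15/range = (0.4138421 − (-0.95)) × 32768/1.9 = 23521.252.
Floor → code = 23521.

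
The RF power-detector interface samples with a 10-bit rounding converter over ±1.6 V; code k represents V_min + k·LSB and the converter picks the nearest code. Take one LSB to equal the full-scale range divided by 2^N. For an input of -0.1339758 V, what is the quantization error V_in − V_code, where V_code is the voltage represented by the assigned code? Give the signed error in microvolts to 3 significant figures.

+399 µV

Span: 1.6 V − (-1.6 V) = 3.2 V. LSB = 3.2 V / 2^10 ≈ 3.125 mV.
(-0.1339758 − (-1.6)) / LSB = 1.4660242 × 1024/3.2 = 469.1277. Nearest integer: k = 469.
Reconstructed level: -1.6 + 469 × 3.2/1024 V = -0.1343750000 V.
e = -0.1339758 − (-0.1343750000) = +399 µV.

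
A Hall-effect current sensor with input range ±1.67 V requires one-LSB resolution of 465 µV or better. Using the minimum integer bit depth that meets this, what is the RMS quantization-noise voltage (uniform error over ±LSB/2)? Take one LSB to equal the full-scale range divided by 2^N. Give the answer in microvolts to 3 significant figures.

The full-scale span is 1.67 − (-1.67) = 3.34 V.
3.34 V / 465 µV = 7183. Since 2^12 = 4096 and 2^13 = 8192, N = 13.
LSB = 3.34 V ÷ 2^13 = 3.34/8192 V = 407.71 µV.
RMS noise = LSB/√12 = 118 µV.

118 µV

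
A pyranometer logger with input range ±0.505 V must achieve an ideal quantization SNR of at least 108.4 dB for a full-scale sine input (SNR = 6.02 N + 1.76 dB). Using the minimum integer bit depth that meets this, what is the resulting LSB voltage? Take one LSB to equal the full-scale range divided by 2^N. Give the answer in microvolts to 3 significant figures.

Span: 0.505 V − (-0.505 V) = 1.01 V.
Required N = ⌈(108.4 − 1.76)/6.02⌉ = ⌈17.714⌉ = 18.
One LSB is 1.01 V / 262144 = 3.85 µV.

3.85 µV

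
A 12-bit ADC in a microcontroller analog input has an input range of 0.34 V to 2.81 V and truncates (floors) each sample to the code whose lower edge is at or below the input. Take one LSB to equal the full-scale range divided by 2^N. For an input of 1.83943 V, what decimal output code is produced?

2486

Full-scale range = 2.81 V − (0.34 V) = 2.47 V. LSB = 2.47 V / 2^12 ≈ 0.6030 mV.
(V_in − V_min) × 2^12/range = (1.83943 − (0.34)) × 4096/2.47 = 2486.504.
Floor → code = 2486.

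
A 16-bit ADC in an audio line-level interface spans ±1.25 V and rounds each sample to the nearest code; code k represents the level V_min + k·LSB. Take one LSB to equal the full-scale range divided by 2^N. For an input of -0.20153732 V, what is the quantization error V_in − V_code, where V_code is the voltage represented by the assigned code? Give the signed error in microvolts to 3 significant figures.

−6.86 µV

Span: 1.25 V − (-1.25 V) = 2.5 V. LSB = 2.5 V / 2^16 ≈ 38.15 µV.
Position in LSBs: (-0.20153732 − (-1.25)) × 65536/2.5 = 27484.8201; rounding gives k = 27485.
Reconstructed level: -1.25 + 27485 × 2.5/65536 V = -0.20153045654 V.
e = -0.20153732 − (-0.20153045654) = −6.86 µV.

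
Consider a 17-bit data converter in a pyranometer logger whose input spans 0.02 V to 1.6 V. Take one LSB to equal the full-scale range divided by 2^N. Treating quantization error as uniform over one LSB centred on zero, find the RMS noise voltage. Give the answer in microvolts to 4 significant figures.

The full-scale span is 1.6 − (0.02) = 1.58 V.
Step size = 1.58/131072 V = 12.0544 µV.
RMS of a uniform error over width LSB is LSB/√12 = 3.480 µV.

3.480 µV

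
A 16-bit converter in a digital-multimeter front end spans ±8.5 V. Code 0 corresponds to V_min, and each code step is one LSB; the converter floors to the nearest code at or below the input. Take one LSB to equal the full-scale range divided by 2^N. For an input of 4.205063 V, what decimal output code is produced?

Span: 8.5 V − (-8.5 V) = 17 V. LSB = 17 V / 2^16 ≈ 259.4 µV.
(V_in − V_min) × 2^16/range = (4.205063 − (-8.5)) × 65536/17 = 48978.765.
Floor → code = 48978.

48978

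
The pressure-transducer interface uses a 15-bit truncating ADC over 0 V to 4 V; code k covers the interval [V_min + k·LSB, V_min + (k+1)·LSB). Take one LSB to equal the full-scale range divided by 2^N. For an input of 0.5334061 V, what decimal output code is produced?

V_FS = 4 V. LSB = 4 V / 2^15 ≈ 122.1 µV.
code = ⌊(V_in − V_min)/LSB⌋ = ⌊(V_in − V_min) × 2^15 / range⌋
     = ⌊(0.5334061 − (0)) × 32768 / 4⌋ = ⌊0.5334061 × 32768/4⌋
     = ⌊4369.663⌋ = 4369.

4369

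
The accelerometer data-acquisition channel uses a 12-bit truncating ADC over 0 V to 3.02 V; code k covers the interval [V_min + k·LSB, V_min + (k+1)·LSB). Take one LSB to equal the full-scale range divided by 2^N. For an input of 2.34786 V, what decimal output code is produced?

Range is 3.02 V. LSB = 3.02 V / 2^12 ≈ 0.7373 mV.
code = ⌊(V_in − V_min)/LSB⌋ = ⌊(V_in − V_min) × 2^12 / range⌋
     = ⌊(2.34786 − (0)) × 4096 / 3.02⌋ = ⌊2.34786 × 4096/3.02⌋
     = ⌊3184.382⌋ = 3184.

3184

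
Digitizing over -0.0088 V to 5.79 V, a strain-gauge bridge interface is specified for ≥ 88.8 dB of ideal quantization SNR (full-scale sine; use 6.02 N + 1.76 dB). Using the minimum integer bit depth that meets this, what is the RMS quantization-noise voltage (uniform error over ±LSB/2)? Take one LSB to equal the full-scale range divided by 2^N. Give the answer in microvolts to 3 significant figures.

51.1 µV

Span: 5.79 V − (-0.0088 V) = 5.7988 V.
Solving 6.02 N ≥ 88.8 − 1.76: N ≥ 14.458. Round up → N = 15.
One LSB is 5.7988 V / 32768 = 176.97 µV.
V_rms = LSB/√12 = 51.1 µV.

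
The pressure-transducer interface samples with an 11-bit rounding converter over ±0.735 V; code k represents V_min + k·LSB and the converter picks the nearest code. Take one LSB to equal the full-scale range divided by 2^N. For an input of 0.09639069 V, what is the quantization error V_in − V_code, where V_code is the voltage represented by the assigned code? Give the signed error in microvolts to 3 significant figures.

Span: 0.735 V − (-0.735 V) = 1.47 V. LSB = 1.47 V / 2^11 ≈ 0.7178 mV.
Position in LSBs: (0.09639069 − (-0.735)) × 2048/1.47 = 1158.2912; rounding gives k = 1158.
V_code = -0.735 + (1158/2048) × 1.47 = 0.09618164063 V.
V_in − V_code = 0.09639069 − (0.09618164063) = +209 µV.

+209 µV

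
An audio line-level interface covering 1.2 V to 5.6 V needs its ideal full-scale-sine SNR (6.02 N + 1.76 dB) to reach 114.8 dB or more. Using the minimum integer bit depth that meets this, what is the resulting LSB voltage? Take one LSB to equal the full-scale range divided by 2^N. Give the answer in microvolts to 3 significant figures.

Full-scale range = 5.6 V − (1.2 V) = 4.4 V.
Solving 6.02 N ≥ 114.8 − 1.76: N ≥ 18.777. Round up → N = 19.
One LSB is 4.4 V / 524288 = 8.39 µV.

8.39 µV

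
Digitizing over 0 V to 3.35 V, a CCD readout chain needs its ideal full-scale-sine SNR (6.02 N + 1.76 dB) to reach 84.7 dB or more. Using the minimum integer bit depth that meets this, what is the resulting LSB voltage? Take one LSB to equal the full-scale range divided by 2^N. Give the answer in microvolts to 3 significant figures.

Range is 3.35 V.
N ≥ (84.7 − 1.76)/6.02 = 13.777 → N_min = 14.
One LSB is 3.35 V / 16384 = 204 µV.

204 µV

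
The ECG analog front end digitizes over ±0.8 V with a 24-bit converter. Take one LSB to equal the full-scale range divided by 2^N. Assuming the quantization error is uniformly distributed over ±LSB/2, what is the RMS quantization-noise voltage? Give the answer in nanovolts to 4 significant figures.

27.53 nV

Range = 0.8 − (-0.8) = 1.6 V.
One LSB is 1.6 V / 16777216 = 95.3674 nV.
σ_q = LSB/√12 = 95.3674 nV/3.4641 = 27.53 nV.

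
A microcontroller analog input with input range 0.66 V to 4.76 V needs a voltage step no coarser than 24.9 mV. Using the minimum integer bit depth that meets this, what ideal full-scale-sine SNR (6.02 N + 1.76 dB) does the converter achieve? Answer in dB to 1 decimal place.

49.9 dB

Span: 4.76 V − (0.66 V) = 4.1 V.
Levels needed ≥ 4.1/24.9 mV = 164.7. 2^8 = 256 suffices, so N_min = 8.
SNR = 6.02 × 8 + 1.76 = 49.92 dB.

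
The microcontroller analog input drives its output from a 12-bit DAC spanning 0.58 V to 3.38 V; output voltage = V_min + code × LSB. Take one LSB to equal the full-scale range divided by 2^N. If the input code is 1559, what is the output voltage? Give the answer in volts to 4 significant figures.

1.646 V

The full-scale span is 3.38 − (0.58) = 2.8 V. LSB = 2.8 V / 2^12.
V_out = V_min + code × LSB = 0.58 V + 1559 × 2.8 V / 4096
      = 0.58 + 1.06572 = 1.64572 V.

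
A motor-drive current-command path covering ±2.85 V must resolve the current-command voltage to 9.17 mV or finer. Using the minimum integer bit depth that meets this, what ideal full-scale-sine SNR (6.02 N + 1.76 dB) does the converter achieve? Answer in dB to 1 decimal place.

62.0 dB

The full-scale span is 2.85 − (-2.85) = 5.7 V.
Need 2^N ≥ 5.7 V / 9.17 mV = 621.6 → N_min = 10.
SNR = 6.02 × 10 + 1.76 = 61.96 dB.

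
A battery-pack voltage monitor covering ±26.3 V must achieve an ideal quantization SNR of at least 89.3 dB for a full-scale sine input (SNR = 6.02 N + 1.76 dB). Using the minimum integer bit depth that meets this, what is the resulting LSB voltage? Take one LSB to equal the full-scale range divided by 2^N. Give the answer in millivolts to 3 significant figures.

Span: 26.3 V − (-26.3 V) = 52.6 V.
N ≥ (89.3 − 1.76)/6.02 = 14.542 → N_min = 15.
One LSB is 52.6 V / 32768 = 1.61 mV.

1.61 mV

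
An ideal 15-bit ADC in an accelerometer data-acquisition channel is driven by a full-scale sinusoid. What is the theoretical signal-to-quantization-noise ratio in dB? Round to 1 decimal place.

6.02(15) + 1.76 = 90.30 + 1.76 = 92.06 dB.

92.1 dB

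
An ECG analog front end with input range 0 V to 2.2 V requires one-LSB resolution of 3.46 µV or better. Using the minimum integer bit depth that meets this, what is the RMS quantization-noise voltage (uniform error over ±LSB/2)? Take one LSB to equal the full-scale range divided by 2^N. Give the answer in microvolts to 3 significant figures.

0.606 µV

V_FS = 2.2 V.
Required number of levels: 2.2/3.46 µV = 635840; smallest N with 2^N ≥ that is 20.
Step size = 2.2/1048576 V = 2.0981 µV.
σ_q = LSB/√12 = 2.0981 µV/3.4641 = 0.606 µV.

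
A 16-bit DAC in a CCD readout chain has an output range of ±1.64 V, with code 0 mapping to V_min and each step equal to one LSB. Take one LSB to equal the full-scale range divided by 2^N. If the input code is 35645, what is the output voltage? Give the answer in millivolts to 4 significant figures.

The full-scale span is 1.64 − (-1.64) = 3.28 V. LSB = 3.28 V / 2^16.
Output = V_min + (35645/65536) × range = -1.64 + 0.543900 × 3.28 V
      = -1.64 + 1.78399 = 0.143990 V.

144.0 mV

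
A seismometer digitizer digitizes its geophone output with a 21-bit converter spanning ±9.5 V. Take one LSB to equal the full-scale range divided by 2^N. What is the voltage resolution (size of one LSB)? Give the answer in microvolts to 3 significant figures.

The full-scale span is 9.5 − (-9.5) = 19 V.
Number of codes = 2^21 = 2097152.
Step size = 19/2097152 V = 9.06 µV.

9.06 µV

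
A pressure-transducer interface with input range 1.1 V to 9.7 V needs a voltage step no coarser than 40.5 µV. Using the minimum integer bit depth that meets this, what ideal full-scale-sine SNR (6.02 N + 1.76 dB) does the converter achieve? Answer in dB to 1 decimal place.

110.1 dB

Full-scale range = 9.7 V − (1.1 V) = 8.6 V.
Need 2^N ≥ 8.6 V / 40.5 µV = 212300 → N_min = 18.
Ideal SNR at N = 18: 6.02·18 + 1.76 = 110.1 dB.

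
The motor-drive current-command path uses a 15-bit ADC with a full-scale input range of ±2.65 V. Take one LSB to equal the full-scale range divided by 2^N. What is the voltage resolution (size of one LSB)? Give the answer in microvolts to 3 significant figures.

Full-scale range = 2.65 V − (-2.65 V) = 5.3 V.
2^15 = 32768 levels.
Step size = 5.3/32768 V = 162 µV.

162 µV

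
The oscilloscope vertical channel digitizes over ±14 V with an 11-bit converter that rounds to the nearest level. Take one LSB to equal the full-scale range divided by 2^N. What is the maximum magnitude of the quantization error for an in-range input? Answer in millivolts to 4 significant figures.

6.836 mV

The full-scale span is 14 − (-14) = 28 V.
LSB = 28 V ÷ 2^11 = 28/2048 V = 13.6719 mV.
A rounding quantizer has |error| ≤ LSB/2 = 6.836 mV.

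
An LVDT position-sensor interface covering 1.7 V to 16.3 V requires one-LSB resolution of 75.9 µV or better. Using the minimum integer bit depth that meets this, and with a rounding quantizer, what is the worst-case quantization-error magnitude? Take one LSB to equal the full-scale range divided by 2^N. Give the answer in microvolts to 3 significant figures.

27.8 µV

The full-scale span is 16.3 − (1.7) = 14.6 V.
Need 2^N ≥ 14.6 V / 75.9 µV = 192400 → N_min = 18.
One LSB is 14.6 V / 262144 = 55.695 µV.
|e|_max = LSB/2 = 27.8 µV.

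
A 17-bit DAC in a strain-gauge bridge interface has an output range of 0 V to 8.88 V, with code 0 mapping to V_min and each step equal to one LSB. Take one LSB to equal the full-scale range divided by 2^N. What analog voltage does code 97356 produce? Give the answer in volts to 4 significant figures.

Range is 8.88 V. LSB = 8.88 V / 2^17.
Output = V_min + (97356/131072) × range = 0 + 0.742767 × 8.88 V
      = 0 + 6.59577 = 6.59577 V.

6.596 V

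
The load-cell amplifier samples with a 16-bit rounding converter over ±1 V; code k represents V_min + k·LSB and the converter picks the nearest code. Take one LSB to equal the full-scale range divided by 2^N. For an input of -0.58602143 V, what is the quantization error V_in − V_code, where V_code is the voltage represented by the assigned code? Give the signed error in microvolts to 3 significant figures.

Full-scale range = 1 V − (-1 V) = 2 V. LSB = 2 V / 2^16 ≈ 30.52 µV.
(V_in − V_min)/LSB = (-0.58602143 − (-1)) × 65536/2 = 13565.2498 → nearest code k = 13565.
V_code = V_min + k × range/2^16 = -1 + 13565 × 2/65536 = -0.58602905273 V.
V_in − V_code = -0.58602143 − (-0.58602905273) = +7.62 µV.

+7.62 µV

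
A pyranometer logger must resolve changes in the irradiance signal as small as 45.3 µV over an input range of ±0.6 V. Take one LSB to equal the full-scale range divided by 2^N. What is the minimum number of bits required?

The full-scale span is 0.6 − (-0.6) = 1.2 V.
Required number of levels: 1.2/45.3 µV = 26490; smallest N with 2^N ≥ that is 15.

15 bits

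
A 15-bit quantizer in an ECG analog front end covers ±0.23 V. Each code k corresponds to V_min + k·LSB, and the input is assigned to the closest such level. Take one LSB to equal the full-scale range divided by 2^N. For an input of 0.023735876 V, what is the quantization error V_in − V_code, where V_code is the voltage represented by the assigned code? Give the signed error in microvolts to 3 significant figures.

−2.53 µV

The full-scale span is 0.23 − (-0.23) = 0.46 V. LSB = 0.46 V / 2^15 ≈ 14.04 µV.
(0.023735876 − (-0.23)) / LSB = 0.253735876 × 32768/0.46 = 18074.8200. Nearest integer: k = 18075.
V_code = -0.23 + (18075/32768) × 0.46 = 0.023738403320 V.
Error = V_in − V_code = 0.023735876 − (0.023738403320) = −2.53 µV.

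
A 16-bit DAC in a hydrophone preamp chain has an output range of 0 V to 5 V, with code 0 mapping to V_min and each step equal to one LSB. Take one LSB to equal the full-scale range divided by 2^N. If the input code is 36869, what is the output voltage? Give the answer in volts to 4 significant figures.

2.813 V

Range is 5 V. LSB = 5 V / 2^16.
V_out = V_min + code × LSB = 0 V + 36869 × 5 V / 65536
      = 0 + 2.81288 = 2.81288 V.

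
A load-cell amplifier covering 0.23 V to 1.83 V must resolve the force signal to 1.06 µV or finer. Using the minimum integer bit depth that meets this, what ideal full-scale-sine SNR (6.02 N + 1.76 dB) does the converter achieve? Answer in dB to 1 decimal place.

128.2 dB

Full-scale range = 1.83 V − (0.23 V) = 1.6 V.
1.6 V / 1.06 µV = 1.509e6. Since 2^20 = 1048576 and 2^21 = 2097152, N = 21.
SNR = 6.02 × 21 + 1.76 = 128.18 dB.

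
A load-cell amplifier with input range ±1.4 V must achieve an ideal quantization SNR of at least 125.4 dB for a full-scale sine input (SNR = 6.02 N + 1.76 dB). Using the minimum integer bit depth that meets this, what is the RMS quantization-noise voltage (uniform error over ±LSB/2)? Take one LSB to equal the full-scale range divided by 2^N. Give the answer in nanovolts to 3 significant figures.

385 nV

The full-scale span is 1.4 − (-1.4) = 2.8 V.
Required N = ⌈(125.4 − 1.76)/6.02⌉ = ⌈20.538⌉ = 21.
One LSB is 2.8 V / 2097152 = 1.3351 µV.
V_rms = LSB/√12 = 385 nV.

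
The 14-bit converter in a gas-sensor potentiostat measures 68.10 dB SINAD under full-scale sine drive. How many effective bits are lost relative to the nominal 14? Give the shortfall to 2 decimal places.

N_eff = (68.10 − 1.76)/6.02 = 11.0199 bits.
Lost resolution: 14 − 11.0199 = 2.9801 bits.

2.98 bits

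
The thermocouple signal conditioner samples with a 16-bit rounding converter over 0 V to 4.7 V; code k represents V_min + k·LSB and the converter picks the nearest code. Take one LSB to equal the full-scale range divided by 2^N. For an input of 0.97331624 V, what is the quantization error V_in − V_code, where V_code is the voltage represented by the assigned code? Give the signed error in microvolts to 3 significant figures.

−17.5 µV

V_FS = 4.7 V. LSB = 4.7 V / 2^16 ≈ 71.72 µV.
Position in LSBs: (0.97331624 − (0)) × 65536/4.7 = 13571.7560; rounding gives k = 13572.
Reconstructed level: 0 + 13572 × 4.7/65536 V = 0.97333374023 V.
Error = V_in − V_code = 0.97331624 − (0.97333374023) = −17.5 µV.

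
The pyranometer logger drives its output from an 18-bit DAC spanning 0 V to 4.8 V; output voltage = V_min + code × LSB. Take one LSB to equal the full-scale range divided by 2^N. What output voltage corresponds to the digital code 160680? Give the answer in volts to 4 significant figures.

2.942 V

Span = 4.8 V. LSB = 4.8 V / 2^18.
Output = V_min + (160680/262144) × range = 0 + 0.612946 × 4.8 V
      = 0 + 2.94214 = 2.94214 V.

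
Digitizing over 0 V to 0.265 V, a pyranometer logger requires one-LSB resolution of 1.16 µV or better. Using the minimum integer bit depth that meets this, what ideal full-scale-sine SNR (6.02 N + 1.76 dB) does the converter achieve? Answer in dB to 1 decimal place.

110.1 dB

Span = 0.265 V.
Required number of levels: 0.265/1.16 µV = 228450; smallest N with 2^N ≥ that is 18.
Ideal SNR at N = 18: 6.02·18 + 1.76 = 110.1 dB.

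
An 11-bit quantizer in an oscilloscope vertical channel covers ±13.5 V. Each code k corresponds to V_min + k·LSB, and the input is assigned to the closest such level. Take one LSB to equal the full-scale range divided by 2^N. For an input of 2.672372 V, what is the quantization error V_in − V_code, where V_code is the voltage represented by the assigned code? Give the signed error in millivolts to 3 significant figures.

−3.90 mV

Span: 13.5 V − (-13.5 V) = 27 V. LSB = 27 V / 2^11 ≈ 13.18 mV.
Position in LSBs: (2.672372 − (-13.5)) × 2048/27 = 1226.7044; rounding gives k = 1227.
V_code = V_min + k × range/2^11 = -13.5 + 1227 × 27/2048 = 2.676269531 V.
e = 2.672372 − (2.676269531) = −3.90 mV.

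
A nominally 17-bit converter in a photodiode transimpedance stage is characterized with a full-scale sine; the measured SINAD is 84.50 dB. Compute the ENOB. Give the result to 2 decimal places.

(84.50 − 1.76) / 6.02 = 82.74/6.02 = 13.7442 effective bits.

13.74 bits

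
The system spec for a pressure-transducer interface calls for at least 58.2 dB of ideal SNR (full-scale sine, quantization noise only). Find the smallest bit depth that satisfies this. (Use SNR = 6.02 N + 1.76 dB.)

Solving 6.02 N ≥ 58.2 − 1.76: N ≥ 9.375. Round up → N = 10.

10 bits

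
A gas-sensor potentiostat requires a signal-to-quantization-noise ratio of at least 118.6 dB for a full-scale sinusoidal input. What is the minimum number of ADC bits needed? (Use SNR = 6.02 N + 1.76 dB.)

Solving 6.02 N ≥ 118.6 − 1.76: N ≥ 19.409. Round up → N = 20.

20 bits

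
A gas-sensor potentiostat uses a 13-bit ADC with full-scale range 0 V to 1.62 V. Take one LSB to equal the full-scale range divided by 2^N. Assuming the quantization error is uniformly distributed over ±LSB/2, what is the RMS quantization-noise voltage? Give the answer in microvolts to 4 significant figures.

57.09 µV

Range is 1.62 V.
Step size = 1.62/8192 V = 197.754 µV.
σ_q = LSB/√12 = 197.754 µV/3.4641 = 57.09 µV.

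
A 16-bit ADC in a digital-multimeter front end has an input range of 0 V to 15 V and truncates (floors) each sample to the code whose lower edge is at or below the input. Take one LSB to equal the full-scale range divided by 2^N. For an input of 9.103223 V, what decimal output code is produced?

V_FS = 15 V. LSB = 15 V / 2^16 ≈ 228.9 µV.
code = ⌊(V_in − V_min)/LSB⌋ = ⌊(V_in − V_min) × 2^16 / range⌋
     = ⌊(9.103223 − (0)) × 65536 / 15⌋ = ⌊9.103223 × 65536/15⌋
     = ⌊39772.588⌋ = 39772.

39772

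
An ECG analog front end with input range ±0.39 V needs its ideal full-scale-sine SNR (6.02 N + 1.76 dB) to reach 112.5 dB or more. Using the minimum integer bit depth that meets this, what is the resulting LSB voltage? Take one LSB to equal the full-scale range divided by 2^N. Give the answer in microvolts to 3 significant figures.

Full-scale range = 0.39 V − (-0.39 V) = 0.78 V.
N ≥ (112.5 − 1.76)/6.02 = 18.395 → N_min = 19.
Step size = 0.78/524288 V = 1.49 µV.

1.49 µV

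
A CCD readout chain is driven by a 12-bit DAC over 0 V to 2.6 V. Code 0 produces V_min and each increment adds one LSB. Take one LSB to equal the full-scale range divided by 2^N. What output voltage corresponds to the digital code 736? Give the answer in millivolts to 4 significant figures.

467.2 mV

Range is 2.6 V. LSB = 2.6 V / 2^12.
V_out = 0 + 736 × (2.6/4096) V
      = 0 + 0.467188 = 0.467188 V.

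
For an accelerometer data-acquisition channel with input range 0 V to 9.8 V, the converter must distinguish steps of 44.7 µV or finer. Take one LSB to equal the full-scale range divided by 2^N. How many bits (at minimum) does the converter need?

18 bits

Range is 9.8 V.
9.8 V / 44.7 µV = 219200. Since 2^17 = 131072 and 2^18 = 262144, N = 18.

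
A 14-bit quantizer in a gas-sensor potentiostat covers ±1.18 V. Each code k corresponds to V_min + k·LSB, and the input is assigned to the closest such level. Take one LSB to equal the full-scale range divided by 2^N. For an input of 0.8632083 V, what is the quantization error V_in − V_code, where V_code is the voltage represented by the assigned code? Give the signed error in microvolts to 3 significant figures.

−41.2 µV

Range = 1.18 − (-1.18) = 2.36 V. LSB = 2.36 V / 2^14 ≈ 144.0 µV.
(0.8632083 − (-1.18)) / LSB = 2.0432083 × 16384/2.36 = 14184.7139. Nearest integer: k = 14185.
Reconstructed level: -1.18 + 14185 × 2.36/16384 V = 0.86324951172 V.
Error = V_in − V_code = 0.8632083 − (0.86324951172) = −41.2 µV.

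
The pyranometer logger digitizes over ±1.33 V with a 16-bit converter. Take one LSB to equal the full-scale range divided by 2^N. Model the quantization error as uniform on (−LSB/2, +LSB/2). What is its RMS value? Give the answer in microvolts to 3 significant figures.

11.7 µV

Range = 1.33 − (-1.33) = 2.66 V.
LSB = 2.66 V ÷ 2^16 = 2.66/65536 V = 40.588 µV.
For a uniform distribution on [−LSB/2, +LSB/2], V_rms = LSB/√12 = 40.588 µV/3.4641 = 11.7 µV.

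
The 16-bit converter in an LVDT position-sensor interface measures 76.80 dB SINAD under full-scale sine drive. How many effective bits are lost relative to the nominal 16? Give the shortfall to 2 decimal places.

N_eff = (76.80 − 1.76)/6.02 = 12.4651 bits.
Lost resolution: 16 − 12.4651 = 3.5349 bits.

3.53 bits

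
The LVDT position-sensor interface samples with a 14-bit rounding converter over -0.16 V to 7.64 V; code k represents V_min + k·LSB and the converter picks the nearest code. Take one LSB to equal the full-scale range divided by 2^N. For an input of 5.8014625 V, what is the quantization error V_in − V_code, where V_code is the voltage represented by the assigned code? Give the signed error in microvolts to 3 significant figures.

Range = 7.64 − (-0.16) = 7.8 V. LSB = 7.8 V / 2^14 ≈ 476.1 µV.
(V_in − V_min)/LSB = (5.8014625 − (-0.16)) × 16384/7.8 = 12522.1284 → nearest code k = 12522.
Reconstructed level: -0.16 + 12522 × 7.8/16384 V = 5.8014013672 V.
V_in − V_code = 5.8014625 − (5.8014013672) = +61.1 µV.

+61.1 µV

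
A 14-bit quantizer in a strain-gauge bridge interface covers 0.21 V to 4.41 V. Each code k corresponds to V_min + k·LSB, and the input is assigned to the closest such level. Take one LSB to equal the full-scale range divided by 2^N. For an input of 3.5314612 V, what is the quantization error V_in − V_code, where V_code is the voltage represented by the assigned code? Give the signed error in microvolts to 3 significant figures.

−35.4 µV

Span: 4.41 V − (0.21 V) = 4.2 V. LSB = 4.2 V / 2^14 ≈ 256.3 µV.
Position in LSBs: (3.5314612 − (0.21)) × 16384/4.2 = 12956.8620; rounding gives k = 12957.
V_code = 0.21 + (12957/16384) × 4.2 = 3.5314965820 V.
V_in − V_code = 3.5314612 − (3.5314965820) = −35.4 µV.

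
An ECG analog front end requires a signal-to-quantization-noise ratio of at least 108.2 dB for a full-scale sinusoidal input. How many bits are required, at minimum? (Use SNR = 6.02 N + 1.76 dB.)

6.02 N + 1.76 ≥ 108.2 gives N ≥ 17.681, so the minimum integer is 18.

18 bits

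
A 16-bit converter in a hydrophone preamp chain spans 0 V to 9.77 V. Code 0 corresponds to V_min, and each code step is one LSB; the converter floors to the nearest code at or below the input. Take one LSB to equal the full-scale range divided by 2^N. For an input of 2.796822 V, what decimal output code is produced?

18760

Full-scale range = 9.77 V. LSB = 9.77 V / 2^16 ≈ 149.1 µV.
(V_in − V_min) × 2^16/range = (2.796822 − (0)) × 65536/9.77 = 18760.750.
Floor → code = 18760.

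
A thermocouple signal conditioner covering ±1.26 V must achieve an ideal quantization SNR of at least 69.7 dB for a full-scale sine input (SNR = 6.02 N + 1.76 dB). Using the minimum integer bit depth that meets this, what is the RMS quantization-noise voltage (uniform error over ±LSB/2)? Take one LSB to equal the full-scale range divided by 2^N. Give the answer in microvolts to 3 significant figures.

178 µV

Span: 1.26 V − (-1.26 V) = 2.52 V.
N ≥ (69.7 − 1.76)/6.02 = 11.286 → N_min = 12.
LSB = 2.52 V / 2^12 = 0.61523 mV.
σ_q = LSB/√12 = 0.61523 mV/3.4641 = 178 µV.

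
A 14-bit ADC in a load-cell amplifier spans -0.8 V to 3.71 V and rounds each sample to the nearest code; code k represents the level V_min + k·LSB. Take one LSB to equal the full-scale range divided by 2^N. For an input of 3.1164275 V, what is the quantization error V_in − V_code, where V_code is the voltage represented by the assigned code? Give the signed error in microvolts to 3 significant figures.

Full-scale range = 3.71 V − (-0.8 V) = 4.51 V. LSB = 4.51 V / 2^14 ≈ 275.3 µV.
(V_in − V_min)/LSB = (3.1164275 − (-0.8)) × 16384/4.51 = 14227.6603 → nearest code k = 14228.
Reconstructed level: -0.8 + 14228 × 4.51/16384 V = 3.1165209961 V.
Error = V_in − V_code = 3.1164275 − (3.1165209961) = −93.5 µV.

−93.5 µV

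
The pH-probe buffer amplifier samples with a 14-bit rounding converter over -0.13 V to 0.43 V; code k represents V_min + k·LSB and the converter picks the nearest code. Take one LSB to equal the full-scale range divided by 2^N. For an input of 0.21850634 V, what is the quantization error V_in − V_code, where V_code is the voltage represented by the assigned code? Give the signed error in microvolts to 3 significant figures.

Span: 0.43 V − (-0.13 V) = 0.56 V. LSB = 0.56 V / 2^14 ≈ 34.18 µV.
(0.21850634 − (-0.13)) / LSB = 0.34850634 × 16384/0.56 = 10196.2998. Nearest integer: k = 10196.
V_code = V_min + k × range/2^14 = -0.13 + 10196 × 0.56/16384 = 0.21849609375 V.
V_in − V_code = 0.21850634 − (0.21849609375) = +10.2 µV.

+10.2 µV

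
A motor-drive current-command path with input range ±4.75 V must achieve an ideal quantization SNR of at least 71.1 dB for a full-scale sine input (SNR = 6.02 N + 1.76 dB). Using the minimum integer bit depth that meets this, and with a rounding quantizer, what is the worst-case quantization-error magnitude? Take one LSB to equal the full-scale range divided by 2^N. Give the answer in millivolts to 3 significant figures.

1.16 mV

Span: 4.75 V − (-4.75 V) = 9.5 V.
Solving 6.02 N ≥ 71.1 − 1.76: N ≥ 11.518. Round up → N = 12.
LSB = 9.5 V ÷ 2^12 = 9.5/4096 V = 2.3193 mV.
Half an LSB is 1.16 mV.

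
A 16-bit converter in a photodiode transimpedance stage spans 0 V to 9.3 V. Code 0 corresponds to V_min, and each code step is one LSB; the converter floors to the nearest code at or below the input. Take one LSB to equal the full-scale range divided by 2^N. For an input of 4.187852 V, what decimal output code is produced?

V_FS = 9.3 V. LSB = 9.3 V / 2^16 ≈ 141.9 µV.
V_in − V_min = 4.187852 − (0) = 4.187852 V.
Divide by LSB: 4.187852 × 65536/9.3 = 29511.2977.
Truncating gives code 29511.

29511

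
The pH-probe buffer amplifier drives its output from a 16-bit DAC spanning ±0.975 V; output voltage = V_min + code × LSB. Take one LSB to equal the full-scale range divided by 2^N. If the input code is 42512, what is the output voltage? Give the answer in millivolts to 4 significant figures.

Full-scale range = 0.975 V − (-0.975 V) = 1.95 V. LSB = 1.95 V / 2^16.
Output = V_min + (42512/65536) × range = -0.975 + 0.648682 × 1.95 V
      = -0.975 + 1.26493 = 0.289929 V.

289.9 mV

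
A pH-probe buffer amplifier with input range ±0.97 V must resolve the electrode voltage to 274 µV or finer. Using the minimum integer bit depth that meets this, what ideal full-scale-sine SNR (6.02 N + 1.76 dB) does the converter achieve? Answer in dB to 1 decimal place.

80.0 dB

Full-scale range = 0.97 V − (-0.97 V) = 1.94 V.
Levels needed ≥ 1.94/274 µV = 7080. 2^13 = 8192 suffices, so N_min = 13.
Ideal SNR at N = 13: 6.02·13 + 1.76 = 80.0 dB.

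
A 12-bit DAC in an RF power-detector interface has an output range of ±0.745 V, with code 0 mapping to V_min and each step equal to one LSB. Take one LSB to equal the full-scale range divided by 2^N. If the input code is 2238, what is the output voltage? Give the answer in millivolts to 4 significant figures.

The full-scale span is 0.745 − (-0.745) = 1.49 V. LSB = 1.49 V / 2^12.
V_out = -0.745 + 2238 × (1.49/4096) V
      = -0.745 V + 0.814116 V = 0.0691162 V.

69.12 mV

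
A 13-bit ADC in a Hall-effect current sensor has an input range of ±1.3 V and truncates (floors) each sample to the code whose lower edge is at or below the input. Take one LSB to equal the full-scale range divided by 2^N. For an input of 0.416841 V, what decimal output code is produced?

Full-scale range = 1.3 V − (-1.3 V) = 2.6 V. LSB = 2.6 V / 2^13 ≈ 317.4 µV.
code = ⌊(V_in − V_min)/LSB⌋ = ⌊(V_in − V_min) × 2^13 / range⌋
     = ⌊(0.416841 − (-1.3)) × 8192 / 2.6⌋ = ⌊1.716841 × 8192/2.6⌋
     = ⌊5409.370⌋ = 5409.

5409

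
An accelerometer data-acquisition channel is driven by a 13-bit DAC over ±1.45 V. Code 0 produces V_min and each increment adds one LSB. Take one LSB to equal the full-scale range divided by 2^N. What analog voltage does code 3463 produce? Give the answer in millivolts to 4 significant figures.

Range = 1.45 − (-1.45) = 2.9 V. LSB = 2.9 V / 2^13.
V_out = V_min + code × LSB = -1.45 V + 3463 × 2.9 V / 8192
      = -1.45 + 1.22592 = -0.224084 V.

-224.1 mV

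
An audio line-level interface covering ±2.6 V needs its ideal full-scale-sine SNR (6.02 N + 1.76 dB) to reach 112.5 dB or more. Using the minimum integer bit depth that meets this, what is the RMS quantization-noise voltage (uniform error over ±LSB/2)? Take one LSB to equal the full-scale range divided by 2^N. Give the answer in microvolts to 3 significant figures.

Span: 2.6 V − (-2.6 V) = 5.2 V.
Required N = ⌈(112.5 − 1.76)/6.02⌉ = ⌈18.395⌉ = 19.
Step size = 5.2/524288 V = 9.9182 µV.
RMS noise = LSB/√12 = 2.86 µV.

2.86 µV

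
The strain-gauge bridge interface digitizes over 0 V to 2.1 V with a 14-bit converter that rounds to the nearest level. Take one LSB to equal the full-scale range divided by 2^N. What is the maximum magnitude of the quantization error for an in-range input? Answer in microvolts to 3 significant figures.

Full-scale range = 2.1 V.
Step size = 2.1/16384 V = 128.17 µV.
A rounding quantizer has |error| ≤ LSB/2 = 64.1 µV.

64.1 µV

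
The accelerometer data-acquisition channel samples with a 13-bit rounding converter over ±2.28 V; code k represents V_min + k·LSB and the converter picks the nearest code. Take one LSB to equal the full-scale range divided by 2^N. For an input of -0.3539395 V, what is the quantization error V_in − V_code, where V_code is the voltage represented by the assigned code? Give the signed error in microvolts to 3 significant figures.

Full-scale range = 2.28 V − (-2.28 V) = 4.56 V. LSB = 4.56 V / 2^13 ≈ 0.5566 mV.
(V_in − V_min)/LSB = (-0.3539395 − (-2.28)) × 8192/4.56 = 3460.1508 → nearest code k = 3460.
V_code = V_min + k × range/2^13 = -2.28 + 3460 × 4.56/8192 = -0.3540234375 V.
V_in − V_code = -0.3539395 − (-0.3540234375) = +83.9 µV.

+83.9 µV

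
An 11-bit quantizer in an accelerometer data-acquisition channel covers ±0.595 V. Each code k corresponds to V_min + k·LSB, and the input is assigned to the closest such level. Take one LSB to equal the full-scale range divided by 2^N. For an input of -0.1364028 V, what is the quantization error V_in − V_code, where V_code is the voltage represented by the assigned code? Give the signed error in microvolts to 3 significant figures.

Full-scale range = 0.595 V − (-0.595 V) = 1.19 V. LSB = 1.19 V / 2^11 ≈ 0.5811 mV.
(-0.1364028 − (-0.595)) / LSB = 0.4585972 × 2048/1.19 = 789.2496. Nearest integer: k = 789.
V_code = -0.595 + (789/2048) × 1.19 = -0.1365478516 V.
Error = V_in − V_code = -0.1364028 − (-0.1365478516) = +145 µV.

+145 µV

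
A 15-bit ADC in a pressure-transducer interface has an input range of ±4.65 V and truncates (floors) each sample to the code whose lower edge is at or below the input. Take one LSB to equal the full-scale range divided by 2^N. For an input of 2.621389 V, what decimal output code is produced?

The full-scale span is 4.65 − (-4.65) = 9.3 V. LSB = 9.3 V / 2^15 ≈ 283.8 µV.
code = ⌊(V_in − V_min)/LSB⌋ = ⌊(V_in − V_min) × 2^15 / range⌋
     = ⌊(2.621389 − (-4.65)) × 32768 / 9.3⌋ = ⌊7.271389 × 32768/9.3⌋
     = ⌊25620.309⌋ = 25620.

25620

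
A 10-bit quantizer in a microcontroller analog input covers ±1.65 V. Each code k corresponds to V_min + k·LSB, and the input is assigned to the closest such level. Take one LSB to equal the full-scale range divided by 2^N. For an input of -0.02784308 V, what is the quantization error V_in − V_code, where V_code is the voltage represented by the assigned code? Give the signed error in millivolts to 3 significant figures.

+1.16 mV

Full-scale range = 1.65 V − (-1.65 V) = 3.3 V. LSB = 3.3 V / 2^10 ≈ 3.223 mV.
(V_in − V_min)/LSB = (-0.02784308 − (-1.65)) × 1024/3.3 = 503.3602 → nearest code k = 503.
V_code = -1.65 + (503/1024) × 3.3 = -0.02900390625 V.
V_in − V_code = -0.02784308 − (-0.02900390625) = +1.16 mV.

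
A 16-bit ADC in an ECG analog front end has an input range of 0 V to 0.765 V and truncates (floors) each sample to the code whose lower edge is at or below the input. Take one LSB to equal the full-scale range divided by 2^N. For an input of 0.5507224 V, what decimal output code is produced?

47179

Full-scale range = 0.765 V. LSB = 0.765 V / 2^16 ≈ 11.67 µV.
code = ⌊(V_in − V_min)/LSB⌋ = ⌊(V_in − V_min) × 2^16 / range⌋
     = ⌊(0.5507224 − (0)) × 65536 / 0.765⌋ = ⌊0.5507224 × 65536/0.765⌋
     = ⌊47179.272⌋ = 47179.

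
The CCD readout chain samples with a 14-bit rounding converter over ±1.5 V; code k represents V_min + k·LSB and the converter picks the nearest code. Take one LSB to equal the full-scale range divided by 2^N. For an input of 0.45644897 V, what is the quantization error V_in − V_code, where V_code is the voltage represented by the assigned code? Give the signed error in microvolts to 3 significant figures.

Range = 1.5 − (-1.5) = 3 V. LSB = 3 V / 2^14 ≈ 183.1 µV.
Position in LSBs: (0.45644897 − (-1.5)) × 16384/3 = 10684.8200; rounding gives k = 10685.
Reconstructed level: -1.5 + 10685 × 3/16384 V = 0.45648193359 V.
Error = V_in − V_code = 0.45644897 − (0.45648193359) = −33.0 µV.

−33.0 µV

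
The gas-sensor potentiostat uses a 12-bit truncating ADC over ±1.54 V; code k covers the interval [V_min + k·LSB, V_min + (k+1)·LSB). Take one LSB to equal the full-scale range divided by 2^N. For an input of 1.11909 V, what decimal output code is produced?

3536

Span: 1.54 V − (-1.54 V) = 3.08 V. LSB = 3.08 V / 2^12 ≈ 0.7520 mV.
(V_in − V_min) × 2^12/range = (1.11909 − (-1.54)) × 4096/3.08 = 3536.244.
Floor → code = 3536.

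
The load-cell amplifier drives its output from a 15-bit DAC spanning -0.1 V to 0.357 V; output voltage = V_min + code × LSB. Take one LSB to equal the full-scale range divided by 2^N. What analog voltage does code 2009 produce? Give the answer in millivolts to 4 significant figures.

Span: 0.357 V − (-0.1 V) = 0.457 V. LSB = 0.457 V / 2^15.
Output = V_min + (2009/32768) × range = -0.1 + 0.0613098 × 0.457 V
      = -0.1 + 0.0280186 = -0.0719814 V.

-71.98 mV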